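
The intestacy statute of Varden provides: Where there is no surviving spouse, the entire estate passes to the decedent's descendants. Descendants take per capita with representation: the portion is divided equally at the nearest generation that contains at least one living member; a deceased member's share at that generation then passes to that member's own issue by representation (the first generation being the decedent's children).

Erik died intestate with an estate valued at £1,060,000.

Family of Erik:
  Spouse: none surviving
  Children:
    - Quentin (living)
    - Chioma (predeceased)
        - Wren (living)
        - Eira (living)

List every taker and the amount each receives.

Quentin: £530,000; Wren: £265,000; Eira: £265,000

The entire £1,060,000 passes to the descendants.
That amount (£1,060,000) is divided into 2 shares of £530,000: Quentin takes £530,000; Chioma's £530,000 share passes to Chioma's issue.
Chioma's share (£530,000) is divided into 2 shares of £265,000: Wren and Eira each take £265,000.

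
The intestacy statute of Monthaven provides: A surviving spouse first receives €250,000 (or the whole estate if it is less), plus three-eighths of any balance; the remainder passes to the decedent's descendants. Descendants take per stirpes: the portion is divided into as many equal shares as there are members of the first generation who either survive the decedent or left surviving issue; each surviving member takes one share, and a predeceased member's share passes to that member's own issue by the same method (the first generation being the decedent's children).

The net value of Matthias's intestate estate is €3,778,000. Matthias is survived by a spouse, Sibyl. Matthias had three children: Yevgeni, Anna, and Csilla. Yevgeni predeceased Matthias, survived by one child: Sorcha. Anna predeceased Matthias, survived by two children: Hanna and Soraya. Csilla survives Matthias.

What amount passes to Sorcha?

Sorcha receives €735,000.

Sibyl first takes €250,000, leaving a balance of €3,528,000. Sibyl then takes three-eighths of the balance (€1,323,000), for a total of €1,573,000. The remaining €2,205,000 passes to the descendants.
The descendants' portion (€2,205,000) is divided into 3 shares of €735,000: Csilla takes €735,000; Yevgeni's €735,000 share passes to Yevgeni's issue; Anna's €735,000 share passes to Anna's issue.
Yevgeni's share (€735,000) passes entirely to Sorcha.
Anna's share (€735,000) is divided into 2 shares of €367,500: Hanna and Soraya each take €367,500.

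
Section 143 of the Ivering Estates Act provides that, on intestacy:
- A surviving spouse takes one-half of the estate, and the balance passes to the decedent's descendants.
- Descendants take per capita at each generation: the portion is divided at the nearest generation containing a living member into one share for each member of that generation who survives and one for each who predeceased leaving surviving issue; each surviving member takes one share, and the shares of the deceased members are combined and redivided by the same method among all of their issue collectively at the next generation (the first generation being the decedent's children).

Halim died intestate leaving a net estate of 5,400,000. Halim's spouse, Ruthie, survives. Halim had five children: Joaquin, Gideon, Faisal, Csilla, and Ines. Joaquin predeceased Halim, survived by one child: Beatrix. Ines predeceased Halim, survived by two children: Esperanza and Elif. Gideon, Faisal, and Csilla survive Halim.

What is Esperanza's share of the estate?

Ruthie takes one-half of 5,400,000 = 2,700,000. The remaining 2,700,000 passes to the descendants.
The descendants' portion (2,700,000) is divided at the children's generation into 5 shares of 540,000. Gideon, Faisal, and Csilla each take 540,000. The 2 shares of the deceased (Joaquin and Ines) are combined into a pool of 1,080,000.
That pool (1,080,000) is divided at the grandchildren's generation equally among Beatrix, Esperanza, and Elif: 360,000 each.

Esperanza receives 360,000.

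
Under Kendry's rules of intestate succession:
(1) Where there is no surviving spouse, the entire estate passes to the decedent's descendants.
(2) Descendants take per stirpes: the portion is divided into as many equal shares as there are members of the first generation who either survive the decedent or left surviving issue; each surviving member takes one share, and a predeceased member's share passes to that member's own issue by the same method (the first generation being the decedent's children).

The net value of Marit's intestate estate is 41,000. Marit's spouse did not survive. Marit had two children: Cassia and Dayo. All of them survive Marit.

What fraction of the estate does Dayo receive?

Dayo receives 1/2 of the estate.

The entire 41,000 passes to the descendants.
That amount (41,000) is divided into 2 shares of 20,500: Cassia and Dayo each take 20,500.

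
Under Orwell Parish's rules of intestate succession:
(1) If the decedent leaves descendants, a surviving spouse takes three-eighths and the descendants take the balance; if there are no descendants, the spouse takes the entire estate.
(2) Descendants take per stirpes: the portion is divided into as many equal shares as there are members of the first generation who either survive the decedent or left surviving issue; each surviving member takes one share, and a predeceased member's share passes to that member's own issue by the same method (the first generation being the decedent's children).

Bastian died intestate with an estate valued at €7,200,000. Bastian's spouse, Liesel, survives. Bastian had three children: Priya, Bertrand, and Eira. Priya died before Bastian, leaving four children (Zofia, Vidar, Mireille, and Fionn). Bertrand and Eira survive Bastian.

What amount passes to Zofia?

Zofia receives €375,000.

Liesel takes three-eighths of €7,200,000 = €2,700,000. The remaining €4,500,000 passes to the descendants.
The descendants' portion (€4,500,000) is divided into 3 shares of €1,500,000: Bertrand and Eira each take €1,500,000; Priya's €1,500,000 share passes to Priya's issue.
Priya's share (€1,500,000) is divided into 4 shares of €375,000: Zofia, Vidar, Mireille, and Fionn each take €375,000.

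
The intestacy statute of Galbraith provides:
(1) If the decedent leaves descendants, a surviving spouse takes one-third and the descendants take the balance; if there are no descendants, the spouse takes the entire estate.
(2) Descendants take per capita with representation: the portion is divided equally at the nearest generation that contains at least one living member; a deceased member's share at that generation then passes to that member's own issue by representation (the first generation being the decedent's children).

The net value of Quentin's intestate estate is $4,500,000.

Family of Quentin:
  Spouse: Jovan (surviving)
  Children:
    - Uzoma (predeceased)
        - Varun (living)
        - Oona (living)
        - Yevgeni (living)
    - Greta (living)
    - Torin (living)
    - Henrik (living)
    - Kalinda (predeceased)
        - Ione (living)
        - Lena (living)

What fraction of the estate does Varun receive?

Jovan takes one-third of $4,500,000 = $1,500,000. The remaining $3,000,000 passes to the descendants.
The descendants' portion ($3,000,000) is divided into 5 shares of $600,000: Greta, Torin, and Henrik each take $600,000; Uzoma's $600,000 share passes to Uzoma's issue; Kalinda's $600,000 share passes to Kalinda's issue.
Uzoma's share ($600,000) is divided into 3 shares of $200,000: Varun, Oona, and Yevgeni each take $200,000.
Kalinda's share ($600,000) is divided into 2 shares of $300,000: Ione and Lena each take $300,000.

Varun receives 2/45 of the estate.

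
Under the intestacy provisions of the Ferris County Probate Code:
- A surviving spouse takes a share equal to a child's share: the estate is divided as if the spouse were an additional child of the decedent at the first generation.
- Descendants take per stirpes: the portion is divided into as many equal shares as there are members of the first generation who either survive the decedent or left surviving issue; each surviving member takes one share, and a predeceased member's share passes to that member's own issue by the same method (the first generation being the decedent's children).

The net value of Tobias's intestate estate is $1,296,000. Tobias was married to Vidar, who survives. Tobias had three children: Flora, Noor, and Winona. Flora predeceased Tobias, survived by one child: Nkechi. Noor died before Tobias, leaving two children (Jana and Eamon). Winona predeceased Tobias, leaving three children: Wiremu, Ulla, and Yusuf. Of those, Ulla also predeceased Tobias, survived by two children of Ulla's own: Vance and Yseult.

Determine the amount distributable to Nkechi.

Nkechi receives $324,000.

The spouse counts as an additional share at the children's level, so there are 4 primary shares of $324,000. Vidar takes one such share ($324,000).
The children's combined portion ($972,000) is divided into 3 shares of $324,000: Flora's $324,000 share passes to Flora's issue; Noor's $324,000 share passes to Noor's issue; Winona's $324,000 share passes to Winona's issue.
Flora's share ($324,000) passes entirely to Nkechi.
Noor's share ($324,000) is divided into 2 shares of $162,000: Jana and Eamon each take $162,000.
Winona's share ($324,000) is divided into 3 shares of $108,000: Wiremu and Yusuf each take $108,000; Ulla's $108,000 share passes to Ulla's issue.
Ulla's share ($108,000) is divided into 2 shares of $54,000: Vance and Yseult each take $54,000.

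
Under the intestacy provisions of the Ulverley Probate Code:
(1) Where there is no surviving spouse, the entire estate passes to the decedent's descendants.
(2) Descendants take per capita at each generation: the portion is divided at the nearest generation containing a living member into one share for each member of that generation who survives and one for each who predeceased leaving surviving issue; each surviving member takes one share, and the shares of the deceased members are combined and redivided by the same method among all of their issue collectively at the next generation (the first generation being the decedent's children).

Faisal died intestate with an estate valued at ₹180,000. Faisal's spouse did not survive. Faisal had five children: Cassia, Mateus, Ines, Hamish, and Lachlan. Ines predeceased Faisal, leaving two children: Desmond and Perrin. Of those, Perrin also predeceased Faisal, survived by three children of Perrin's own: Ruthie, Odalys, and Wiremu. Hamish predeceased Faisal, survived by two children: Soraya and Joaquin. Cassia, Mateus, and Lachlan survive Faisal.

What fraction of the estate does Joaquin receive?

Joaquin receives 1/10 of the estate.

The entire ₹180,000 passes to the descendants.
That amount (₹180,000) is divided at the children's generation into 5 shares of ₹36,000. Cassia, Mateus, and Lachlan each take ₹36,000. The 2 shares of the deceased (Ines and Hamish) are combined into a pool of ₹72,000.
That pool (₹72,000) is divided at the grandchildren's generation into 4 shares of ₹18,000. Desmond, Soraya, and Joaquin each take ₹18,000. The remaining share for the deceased Perrin (₹18,000) is carried to the next generation.
That pool (₹18,000) is divided at the great-grandchildren's generation equally among Ruthie, Odalys, and Wiremu: ₹6,000 each.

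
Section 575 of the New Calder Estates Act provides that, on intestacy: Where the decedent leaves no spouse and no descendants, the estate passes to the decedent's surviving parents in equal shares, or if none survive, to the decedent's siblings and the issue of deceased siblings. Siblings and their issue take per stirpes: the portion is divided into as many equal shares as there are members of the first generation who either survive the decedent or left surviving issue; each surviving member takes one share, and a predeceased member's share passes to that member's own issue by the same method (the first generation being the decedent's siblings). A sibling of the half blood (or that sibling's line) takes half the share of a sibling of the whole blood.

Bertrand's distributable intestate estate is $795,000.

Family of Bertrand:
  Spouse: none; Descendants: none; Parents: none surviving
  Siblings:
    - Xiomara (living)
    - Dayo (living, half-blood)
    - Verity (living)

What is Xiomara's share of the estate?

The entire $795,000 passes to the siblings and their issue.
Counting each half-blood sibling's line as half a unit, there are 5/2 units in $795,000, so one unit is $318,000. Whole-blood lines (Xiomara and Verity) take $318,000 each; half-blood lines (Dayo) take $159,000 each.

Xiomara receives $318,000.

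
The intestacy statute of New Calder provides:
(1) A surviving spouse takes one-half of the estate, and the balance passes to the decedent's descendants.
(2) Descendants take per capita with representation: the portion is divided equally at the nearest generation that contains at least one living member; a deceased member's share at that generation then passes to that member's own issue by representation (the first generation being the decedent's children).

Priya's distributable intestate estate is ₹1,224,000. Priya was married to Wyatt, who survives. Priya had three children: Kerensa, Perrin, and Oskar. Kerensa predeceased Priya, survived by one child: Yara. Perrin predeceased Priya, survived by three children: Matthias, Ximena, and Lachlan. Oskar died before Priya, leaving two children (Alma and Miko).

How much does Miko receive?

Wyatt takes one-half of ₹1,224,000 = ₹612,000. The remaining ₹612,000 passes to the descendants.
No child survives, so the initial division is made at the grandchildren's generation.
The descendants' portion (₹612,000) is divided into 6 shares of ₹102,000: Yara, Matthias, Ximena, Lachlan, Alma, and Miko each take ₹102,000.

Miko receives ₹102,000.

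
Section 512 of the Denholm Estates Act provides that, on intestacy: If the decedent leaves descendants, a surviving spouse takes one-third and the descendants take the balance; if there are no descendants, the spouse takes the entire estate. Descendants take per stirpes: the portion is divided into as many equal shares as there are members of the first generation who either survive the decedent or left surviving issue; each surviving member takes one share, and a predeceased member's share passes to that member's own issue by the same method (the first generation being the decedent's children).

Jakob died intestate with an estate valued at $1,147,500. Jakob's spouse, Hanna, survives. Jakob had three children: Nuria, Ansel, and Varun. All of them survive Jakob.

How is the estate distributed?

Hanna takes one-third of $1,147,500 = $382,500. The remaining $765,000 passes to the descendants.
The descendants' portion ($765,000) is divided into 3 shares of $255,000: Nuria, Ansel, and Varun each take $255,000.

Hanna: $382,500; Nuria: $255,000; Ansel: $255,000; Varun: $255,000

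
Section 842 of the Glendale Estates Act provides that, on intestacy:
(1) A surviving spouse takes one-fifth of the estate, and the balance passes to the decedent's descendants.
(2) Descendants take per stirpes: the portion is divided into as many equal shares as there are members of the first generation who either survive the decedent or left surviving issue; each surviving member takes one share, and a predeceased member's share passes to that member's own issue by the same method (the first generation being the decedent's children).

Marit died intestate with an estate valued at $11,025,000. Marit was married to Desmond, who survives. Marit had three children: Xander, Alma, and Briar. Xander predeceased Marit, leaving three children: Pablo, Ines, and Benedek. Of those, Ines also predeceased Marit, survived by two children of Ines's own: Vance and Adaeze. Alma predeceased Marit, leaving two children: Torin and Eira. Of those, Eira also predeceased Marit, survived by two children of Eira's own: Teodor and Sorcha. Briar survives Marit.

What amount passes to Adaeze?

Desmond takes one-fifth of $11,025,000 = $2,205,000. The remaining $8,820,000 passes to the descendants.
The descendants' portion ($8,820,000) is divided into 3 shares of $2,940,000: Briar takes $2,940,000; Xander's $2,940,000 share passes to Xander's issue; Alma's $2,940,000 share passes to Alma's issue.
Xander's share ($2,940,000) is divided into 3 shares of $980,000: Pablo and Benedek each take $980,000; Ines's $980,000 share passes to Ines's issue.
Ines's share ($980,000) is divided into 2 shares of $490,000: Vance and Adaeze each take $490,000.
Alma's share ($2,940,000) is divided into 2 shares of $1,470,000: Torin takes $1,470,000; Eira's $1,470,000 share passes to Eira's issue.
Eira's share ($1,470,000) is divided into 2 shares of $735,000: Teodor and Sorcha each take $735,000.

Adaeze receives $490,000.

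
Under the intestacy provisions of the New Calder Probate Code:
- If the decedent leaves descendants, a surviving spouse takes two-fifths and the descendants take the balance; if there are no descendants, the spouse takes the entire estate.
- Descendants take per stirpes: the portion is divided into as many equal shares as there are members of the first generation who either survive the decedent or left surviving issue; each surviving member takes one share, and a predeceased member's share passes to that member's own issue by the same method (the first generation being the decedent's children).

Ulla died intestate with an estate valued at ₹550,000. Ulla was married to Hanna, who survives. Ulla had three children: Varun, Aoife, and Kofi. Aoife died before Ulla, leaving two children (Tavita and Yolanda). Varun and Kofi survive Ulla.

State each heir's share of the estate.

Hanna: ₹220,000; Varun: ₹110,000; Tavita: ₹55,000; Yolanda: ₹55,000; Kofi: ₹110,000

Hanna takes two-fifths of ₹550,000 = ₹220,000. The remaining ₹330,000 passes to the descendants.
The descendants' portion (₹330,000) is divided into 3 shares of ₹110,000: Varun and Kofi each take ₹110,000; Aoife's ₹110,000 share passes to Aoife's issue.
Aoife's share (₹110,000) is divided into 2 shares of ₹55,000: Tavita and Yolanda each take ₹55,000.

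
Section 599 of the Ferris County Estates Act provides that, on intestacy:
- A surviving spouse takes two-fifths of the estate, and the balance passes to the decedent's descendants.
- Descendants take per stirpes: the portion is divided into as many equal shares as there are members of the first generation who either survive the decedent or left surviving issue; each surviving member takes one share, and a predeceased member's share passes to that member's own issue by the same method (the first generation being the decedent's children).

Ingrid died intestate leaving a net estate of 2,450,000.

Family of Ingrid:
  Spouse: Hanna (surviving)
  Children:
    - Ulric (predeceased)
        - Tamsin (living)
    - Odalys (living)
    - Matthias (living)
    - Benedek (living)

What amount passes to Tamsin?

Hanna takes two-fifths of 2,450,000 = 980,000. The remaining 1,470,000 passes to the descendants.
The descendants' portion (1,470,000) is divided into 4 shares of 367,500: Odalys, Matthias, and Benedek each take 367,500; Ulric's 367,500 share passes to Ulric's issue.
Ulric's share (367,500) passes entirely to Tamsin.

Tamsin receives 367,500.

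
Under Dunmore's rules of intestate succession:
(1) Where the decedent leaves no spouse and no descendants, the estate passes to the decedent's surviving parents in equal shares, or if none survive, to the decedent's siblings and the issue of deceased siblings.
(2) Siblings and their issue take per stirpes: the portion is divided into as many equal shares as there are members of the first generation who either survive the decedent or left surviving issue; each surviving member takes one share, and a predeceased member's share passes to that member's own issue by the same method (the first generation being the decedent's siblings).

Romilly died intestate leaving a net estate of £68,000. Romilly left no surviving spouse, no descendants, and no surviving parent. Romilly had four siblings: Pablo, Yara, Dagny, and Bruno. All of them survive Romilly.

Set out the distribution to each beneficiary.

Pablo: £17,000; Yara: £17,000; Dagny: £17,000; Bruno: £17,000

The entire £68,000 passes to the siblings and their issue.
That amount (£68,000) is divided into 4 shares of £17,000: Pablo, Yara, Dagny, and Bruno each take £17,000.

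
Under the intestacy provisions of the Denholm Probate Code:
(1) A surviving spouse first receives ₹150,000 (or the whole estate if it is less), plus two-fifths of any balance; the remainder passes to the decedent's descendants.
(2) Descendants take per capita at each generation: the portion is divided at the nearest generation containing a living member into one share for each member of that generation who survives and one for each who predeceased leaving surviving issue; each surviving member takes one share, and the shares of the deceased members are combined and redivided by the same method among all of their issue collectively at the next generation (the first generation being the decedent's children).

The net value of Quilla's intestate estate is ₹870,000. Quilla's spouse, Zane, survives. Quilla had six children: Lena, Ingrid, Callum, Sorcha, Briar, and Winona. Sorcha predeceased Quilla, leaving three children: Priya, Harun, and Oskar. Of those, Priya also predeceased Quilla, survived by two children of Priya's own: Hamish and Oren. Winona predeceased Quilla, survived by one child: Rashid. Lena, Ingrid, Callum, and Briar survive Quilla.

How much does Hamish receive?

Zane first takes ₹150,000, leaving a balance of ₹720,000. Zane then takes two-fifths of the balance (₹288,000), for a total of ₹438,000. The remaining ₹432,000 passes to the descendants.
The descendants' portion (₹432,000) is divided at the children's generation into 6 shares of ₹72,000. Lena, Ingrid, Callum, and Briar each take ₹72,000. The 2 shares of the deceased (Sorcha and Winona) are combined into a pool of ₹144,000.
That pool (₹144,000) is divided at the grandchildren's generation into 4 shares of ₹36,000. Harun, Oskar, and Rashid each take ₹36,000. The remaining share for the deceased Priya (₹36,000) is carried to the next generation.
That pool (₹36,000) is divided at the great-grandchildren's generation equally among Hamish and Oren: ₹18,000 each.

Hamish receives ₹18,000.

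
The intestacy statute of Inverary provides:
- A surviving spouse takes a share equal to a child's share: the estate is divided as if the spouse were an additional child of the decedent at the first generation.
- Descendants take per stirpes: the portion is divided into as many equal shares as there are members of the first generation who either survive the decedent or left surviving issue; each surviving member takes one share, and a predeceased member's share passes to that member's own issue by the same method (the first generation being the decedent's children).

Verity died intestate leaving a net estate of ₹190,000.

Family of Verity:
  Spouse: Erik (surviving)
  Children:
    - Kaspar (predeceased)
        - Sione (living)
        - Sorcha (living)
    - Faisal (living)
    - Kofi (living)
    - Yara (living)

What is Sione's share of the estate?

Sione receives ₹19,000.

The spouse counts as an additional share at the children's level, so there are 5 primary shares of ₹38,000. Erik takes one such share (₹38,000).
The children's combined portion (₹152,000) is divided into 4 shares of ₹38,000: Faisal, Kofi, and Yara each take ₹38,000; Kaspar's ₹38,000 share passes to Kaspar's issue.
Kaspar's share (₹38,000) is divided into 2 shares of ₹19,000: Sione and Sorcha each take ₹19,000.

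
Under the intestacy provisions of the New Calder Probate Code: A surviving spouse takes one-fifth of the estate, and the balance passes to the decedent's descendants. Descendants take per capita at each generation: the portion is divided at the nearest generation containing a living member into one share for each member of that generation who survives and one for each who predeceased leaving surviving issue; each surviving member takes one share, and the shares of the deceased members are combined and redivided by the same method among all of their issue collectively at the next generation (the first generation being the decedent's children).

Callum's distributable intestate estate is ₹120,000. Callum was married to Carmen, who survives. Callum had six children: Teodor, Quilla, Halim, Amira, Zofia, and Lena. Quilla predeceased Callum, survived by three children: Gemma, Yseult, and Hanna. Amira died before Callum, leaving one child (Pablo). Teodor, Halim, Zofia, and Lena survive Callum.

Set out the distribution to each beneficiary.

Carmen takes one-fifth of ₹120,000 = ₹24,000. The remaining ₹96,000 passes to the descendants.
The descendants' portion (₹96,000) is divided at the children's generation into 6 shares of ₹16,000. Teodor, Halim, Zofia, and Lena each take ₹16,000. The 2 shares of the deceased (Quilla and Amira) are combined into a pool of ₹32,000.
That pool (₹32,000) is divided at the grandchildren's generation equally among Gemma, Yseult, Hanna, and Pablo: ₹8,000 each.

Carmen: ₹24,000; Teodor: ₹16,000; Gemma: ₹8,000; Yseult: ₹8,000; Hanna: ₹8,000; Halim: ₹16,000; Pablo: ₹8,000; Zofia: ₹16,000; Lena: ₹16,000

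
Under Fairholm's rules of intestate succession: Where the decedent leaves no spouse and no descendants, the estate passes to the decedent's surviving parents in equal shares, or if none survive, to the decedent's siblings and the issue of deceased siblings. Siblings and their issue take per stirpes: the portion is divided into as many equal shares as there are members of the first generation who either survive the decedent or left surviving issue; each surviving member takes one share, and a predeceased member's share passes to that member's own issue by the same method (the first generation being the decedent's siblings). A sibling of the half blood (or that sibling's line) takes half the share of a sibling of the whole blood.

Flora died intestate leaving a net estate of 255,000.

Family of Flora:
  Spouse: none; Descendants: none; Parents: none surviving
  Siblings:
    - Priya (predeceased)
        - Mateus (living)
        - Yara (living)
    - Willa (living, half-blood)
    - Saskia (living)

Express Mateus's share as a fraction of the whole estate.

The entire 255,000 passes to the siblings and their issue.
Counting each half-blood sibling's line as half a unit, there are 5/2 units in 255,000, so one unit is 102,000. Whole-blood lines (Priya and Saskia) take 102,000 each; half-blood lines (Willa) take 51,000 each.
Priya's share (102,000) is divided into 2 shares of 51,000: Mateus and Yara each take 51,000.

Mateus receives 1/5 of the estate.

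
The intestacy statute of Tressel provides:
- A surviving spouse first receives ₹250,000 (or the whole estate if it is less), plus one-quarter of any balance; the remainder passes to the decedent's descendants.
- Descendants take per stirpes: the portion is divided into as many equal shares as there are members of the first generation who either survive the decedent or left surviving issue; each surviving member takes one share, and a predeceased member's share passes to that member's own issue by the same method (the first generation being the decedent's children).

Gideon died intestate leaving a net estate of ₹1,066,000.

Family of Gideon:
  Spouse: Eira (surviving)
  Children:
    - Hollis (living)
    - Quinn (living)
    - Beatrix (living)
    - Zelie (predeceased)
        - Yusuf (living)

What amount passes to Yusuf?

Eira first takes ₹250,000, leaving a balance of ₹816,000. Eira then takes one-quarter of the balance (₹204,000), for a total of ₹454,000. The remaining ₹612,000 passes to the descendants.
The descendants' portion (₹612,000) is divided into 4 shares of ₹153,000: Hollis, Quinn, and Beatrix each take ₹153,000; Zelie's ₹153,000 share passes to Zelie's issue.
Zelie's share (₹153,000) passes entirely to Yusuf.

Yusuf receives ₹153,000.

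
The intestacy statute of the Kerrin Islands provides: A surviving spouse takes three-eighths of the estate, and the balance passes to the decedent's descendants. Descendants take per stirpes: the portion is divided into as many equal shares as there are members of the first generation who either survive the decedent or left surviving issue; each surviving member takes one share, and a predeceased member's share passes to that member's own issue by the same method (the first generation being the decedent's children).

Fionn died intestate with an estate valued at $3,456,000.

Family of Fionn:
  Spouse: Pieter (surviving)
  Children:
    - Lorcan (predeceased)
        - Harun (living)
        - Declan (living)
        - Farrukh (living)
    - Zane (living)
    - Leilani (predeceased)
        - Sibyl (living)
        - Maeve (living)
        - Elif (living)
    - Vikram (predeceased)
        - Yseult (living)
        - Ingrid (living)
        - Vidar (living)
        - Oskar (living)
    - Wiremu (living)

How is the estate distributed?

Pieter takes three-eighths of $3,456,000 = $1,296,000. The remaining $2,160,000 passes to the descendants.
The descendants' portion ($2,160,000) is divided into 5 shares of $432,000: Zane and Wiremu each take $432,000; Lorcan's $432,000 share passes to Lorcan's issue; Leilani's $432,000 share passes to Leilani's issue; Vikram's $432,000 share passes to Vikram's issue.
Lorcan's share ($432,000) is divided into 3 shares of $144,000: Harun, Declan, and Farrukh each take $144,000.
Leilani's share ($432,000) is divided into 3 shares of $144,000: Sibyl, Maeve, and Elif each take $144,000.
Vikram's share ($432,000) is divided into 4 shares of $108,000: Yseult, Ingrid, Vidar, and Oskar each take $108,000.

Pieter: $1,296,000; Harun: $144,000; Declan: $144,000; Farrukh: $144,000; Zane: $432,000; Sibyl: $144,000; Maeve: $144,000; Elif: $144,000; Yseult: $108,000; Ingrid: $108,000; Vidar: $108,000; Oskar: $108,000; Wiremu: $432,000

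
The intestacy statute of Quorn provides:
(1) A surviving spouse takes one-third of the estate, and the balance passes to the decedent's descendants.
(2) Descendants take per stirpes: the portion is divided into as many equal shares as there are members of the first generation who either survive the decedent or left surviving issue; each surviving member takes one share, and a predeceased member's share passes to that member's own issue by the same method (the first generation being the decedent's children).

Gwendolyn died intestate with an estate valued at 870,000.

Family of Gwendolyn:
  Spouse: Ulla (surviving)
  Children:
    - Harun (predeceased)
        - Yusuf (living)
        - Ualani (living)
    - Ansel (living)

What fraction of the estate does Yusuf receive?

Ulla takes one-third of 870,000 = 290,000. The remaining 580,000 passes to the descendants.
The descendants' portion (580,000) is divided into 2 shares of 290,000: Ansel takes 290,000; Harun's 290,000 share passes to Harun's issue.
Harun's share (290,000) is divided into 2 shares of 145,000: Yusuf and Ualani each take 145,000.

Yusuf receives 1/6 of the estate.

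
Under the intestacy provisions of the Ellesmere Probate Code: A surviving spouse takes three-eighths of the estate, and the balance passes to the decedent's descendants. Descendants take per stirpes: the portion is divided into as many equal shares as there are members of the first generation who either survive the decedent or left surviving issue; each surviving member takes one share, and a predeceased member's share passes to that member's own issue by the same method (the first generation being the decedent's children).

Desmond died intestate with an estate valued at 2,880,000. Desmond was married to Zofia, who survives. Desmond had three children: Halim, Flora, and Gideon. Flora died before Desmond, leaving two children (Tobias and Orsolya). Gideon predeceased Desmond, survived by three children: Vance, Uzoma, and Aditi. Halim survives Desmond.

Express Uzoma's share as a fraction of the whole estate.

Uzoma receives 5/72 of the estate.

Zofia takes three-eighths of 2,880,000 = 1,080,000. The remaining 1,800,000 passes to the descendants.
The descendants' portion (1,800,000) is divided into 3 shares of 600,000: Halim takes 600,000; Flora's 600,000 share passes to Flora's issue; Gideon's 600,000 share passes to Gideon's issue.
Flora's share (600,000) is divided into 2 shares of 300,000: Tobias and Orsolya each take 300,000.
Gideon's share (600,000) is divided into 3 shares of 200,000: Vance, Uzoma, and Aditi each take 200,000.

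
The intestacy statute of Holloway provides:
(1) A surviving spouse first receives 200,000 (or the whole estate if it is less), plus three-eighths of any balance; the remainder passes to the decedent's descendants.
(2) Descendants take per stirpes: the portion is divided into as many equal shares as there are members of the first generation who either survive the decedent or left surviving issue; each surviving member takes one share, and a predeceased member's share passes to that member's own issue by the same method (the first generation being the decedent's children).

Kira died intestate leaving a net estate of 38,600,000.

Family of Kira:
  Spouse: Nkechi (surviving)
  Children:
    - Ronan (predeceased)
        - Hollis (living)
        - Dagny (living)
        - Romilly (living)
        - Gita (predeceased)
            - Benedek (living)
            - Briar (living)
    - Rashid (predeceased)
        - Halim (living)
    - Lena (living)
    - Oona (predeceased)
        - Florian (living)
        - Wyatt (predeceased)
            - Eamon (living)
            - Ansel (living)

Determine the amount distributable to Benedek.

Nkechi first takes 200,000, leaving a balance of 38,400,000. Nkechi then takes three-eighths of the balance (14,400,000), for a total of 14,600,000. The remaining 24,000,000 passes to the descendants.
The descendants' portion (24,000,000) is divided into 4 shares of 6,000,000: Lena takes 6,000,000; Ronan's 6,000,000 share passes to Ronan's issue; Rashid's 6,000,000 share passes to Rashid's issue; Oona's 6,000,000 share passes to Oona's issue.
Ronan's share (6,000,000) is divided into 4 shares of 1,500,000: Hollis, Dagny, and Romilly each take 1,500,000; Gita's 1,500,000 share passes to Gita's issue.
Gita's share (1,500,000) is divided into 2 shares of 750,000: Benedek and Briar each take 750,000.
Rashid's share (6,000,000) passes entirely to Halim.
Oona's share (6,000,000) is divided into 2 shares of 3,000,000: Florian takes 3,000,000; Wyatt's 3,000,000 share passes to Wyatt's issue.
Wyatt's share (3,000,000) is divided into 2 shares of 1,500,000: Eamon and Ansel each take 1,500,000.

Benedek receives 750,000.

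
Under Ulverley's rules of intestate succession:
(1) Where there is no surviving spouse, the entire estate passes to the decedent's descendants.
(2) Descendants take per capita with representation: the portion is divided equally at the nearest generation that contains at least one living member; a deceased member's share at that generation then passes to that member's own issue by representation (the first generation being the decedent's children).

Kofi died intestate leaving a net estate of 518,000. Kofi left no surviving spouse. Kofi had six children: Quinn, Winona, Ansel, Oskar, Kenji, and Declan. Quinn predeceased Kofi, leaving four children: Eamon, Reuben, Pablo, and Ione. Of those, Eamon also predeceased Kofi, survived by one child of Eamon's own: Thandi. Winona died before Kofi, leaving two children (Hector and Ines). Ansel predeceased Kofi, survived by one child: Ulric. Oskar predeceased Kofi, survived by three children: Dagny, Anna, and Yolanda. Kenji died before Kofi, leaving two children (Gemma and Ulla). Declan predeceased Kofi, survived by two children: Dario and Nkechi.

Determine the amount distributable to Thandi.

The entire 518,000 passes to the descendants.
No child survives, so the initial division is made at the grandchildren's generation.
That amount (518,000) is divided into 14 shares of 37,000: Reuben, Pablo, Ione, Hector, Ines, Ulric, Dagny, Anna, Yolanda, Gemma, Ulla, Dario, and Nkechi each take 37,000; Eamon's 37,000 share passes to Eamon's issue.
Eamon's share (37,000) passes entirely to Thandi.

Thandi receives 37,000.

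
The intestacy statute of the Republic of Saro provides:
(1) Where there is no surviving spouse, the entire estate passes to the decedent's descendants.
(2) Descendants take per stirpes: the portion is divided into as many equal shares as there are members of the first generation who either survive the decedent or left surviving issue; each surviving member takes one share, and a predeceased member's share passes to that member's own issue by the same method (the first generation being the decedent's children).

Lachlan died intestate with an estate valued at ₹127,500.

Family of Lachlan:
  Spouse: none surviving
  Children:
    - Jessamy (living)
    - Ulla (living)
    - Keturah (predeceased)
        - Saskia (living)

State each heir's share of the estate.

The entire ₹127,500 passes to the descendants.
That amount (₹127,500) is divided into 3 shares of ₹42,500: Jessamy and Ulla each take ₹42,500; Keturah's ₹42,500 share passes to Keturah's issue.
Keturah's share (₹42,500) passes entirely to Saskia.

Jessamy: ₹42,500; Ulla: ₹42,500; Saskia: ₹42,500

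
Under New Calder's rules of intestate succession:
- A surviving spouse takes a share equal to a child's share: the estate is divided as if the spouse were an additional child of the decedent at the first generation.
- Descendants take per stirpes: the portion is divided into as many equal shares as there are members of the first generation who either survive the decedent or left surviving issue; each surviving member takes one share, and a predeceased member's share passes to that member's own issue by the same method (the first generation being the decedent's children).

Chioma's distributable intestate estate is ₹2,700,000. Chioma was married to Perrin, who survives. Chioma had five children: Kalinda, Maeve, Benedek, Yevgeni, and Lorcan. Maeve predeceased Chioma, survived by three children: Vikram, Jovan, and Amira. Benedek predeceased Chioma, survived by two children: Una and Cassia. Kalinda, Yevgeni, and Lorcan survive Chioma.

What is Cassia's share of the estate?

The spouse counts as an additional share at the children's level, so there are 6 primary shares of ₹450,000. Perrin takes one such share (₹450,000).
The children's combined portion (₹2,250,000) is divided into 5 shares of ₹450,000: Kalinda, Yevgeni, and Lorcan each take ₹450,000; Maeve's ₹450,000 share passes to Maeve's issue; Benedek's ₹450,000 share passes to Benedek's issue.
Maeve's share (₹450,000) is divided into 3 shares of ₹150,000: Vikram, Jovan, and Amira each take ₹150,000.
Benedek's share (₹450,000) is divided into 2 shares of ₹225,000: Una and Cassia each take ₹225,000.

Cassia receives ₹225,000.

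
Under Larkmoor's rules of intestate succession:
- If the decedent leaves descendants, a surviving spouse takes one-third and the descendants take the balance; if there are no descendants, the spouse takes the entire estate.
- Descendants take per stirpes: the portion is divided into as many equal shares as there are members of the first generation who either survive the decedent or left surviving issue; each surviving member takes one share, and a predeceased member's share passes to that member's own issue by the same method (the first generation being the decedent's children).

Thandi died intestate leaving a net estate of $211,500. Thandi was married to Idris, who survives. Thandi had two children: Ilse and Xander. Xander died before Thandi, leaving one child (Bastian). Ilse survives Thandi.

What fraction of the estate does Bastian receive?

Idris takes one-third of $211,500 = $70,500. The remaining $141,000 passes to the descendants.
The descendants' portion ($141,000) is divided into 2 shares of $70,500: Ilse takes $70,500; Xander's $70,500 share passes to Xander's issue.
Xander's share ($70,500) passes entirely to Bastian.

Bastian receives 1/3 of the estate.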